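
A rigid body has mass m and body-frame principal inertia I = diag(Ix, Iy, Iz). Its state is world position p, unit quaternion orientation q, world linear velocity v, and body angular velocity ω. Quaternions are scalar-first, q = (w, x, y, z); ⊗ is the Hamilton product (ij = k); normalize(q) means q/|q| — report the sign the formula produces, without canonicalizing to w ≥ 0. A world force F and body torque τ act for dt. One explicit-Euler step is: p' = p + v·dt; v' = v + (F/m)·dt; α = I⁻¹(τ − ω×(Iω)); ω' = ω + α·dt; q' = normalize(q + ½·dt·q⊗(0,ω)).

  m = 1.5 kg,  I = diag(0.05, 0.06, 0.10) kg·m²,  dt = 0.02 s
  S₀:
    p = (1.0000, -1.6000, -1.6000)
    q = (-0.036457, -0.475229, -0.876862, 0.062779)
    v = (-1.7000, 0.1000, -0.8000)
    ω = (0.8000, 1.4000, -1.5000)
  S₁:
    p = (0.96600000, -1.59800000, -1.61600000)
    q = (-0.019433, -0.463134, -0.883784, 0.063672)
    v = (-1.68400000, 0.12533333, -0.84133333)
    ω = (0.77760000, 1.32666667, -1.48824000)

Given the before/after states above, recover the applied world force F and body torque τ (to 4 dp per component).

F = (1.2000, 1.9000, -3.1000)
τ = (-0.1400, -0.1600, 0.0700)

velocity change Δv = (0.01600000, 0.02533333, -0.04133333)
m·(v₁−v₀)/dt = (1.2000, 1.9000, -3.1000)
Δω = ω₁−ω₀ = (-0.02240000, -0.07333333, 0.01176000)
τ = I·(Δω/dt) + ω₀×(Iω₀) = (-0.1400, -0.1600, 0.0700)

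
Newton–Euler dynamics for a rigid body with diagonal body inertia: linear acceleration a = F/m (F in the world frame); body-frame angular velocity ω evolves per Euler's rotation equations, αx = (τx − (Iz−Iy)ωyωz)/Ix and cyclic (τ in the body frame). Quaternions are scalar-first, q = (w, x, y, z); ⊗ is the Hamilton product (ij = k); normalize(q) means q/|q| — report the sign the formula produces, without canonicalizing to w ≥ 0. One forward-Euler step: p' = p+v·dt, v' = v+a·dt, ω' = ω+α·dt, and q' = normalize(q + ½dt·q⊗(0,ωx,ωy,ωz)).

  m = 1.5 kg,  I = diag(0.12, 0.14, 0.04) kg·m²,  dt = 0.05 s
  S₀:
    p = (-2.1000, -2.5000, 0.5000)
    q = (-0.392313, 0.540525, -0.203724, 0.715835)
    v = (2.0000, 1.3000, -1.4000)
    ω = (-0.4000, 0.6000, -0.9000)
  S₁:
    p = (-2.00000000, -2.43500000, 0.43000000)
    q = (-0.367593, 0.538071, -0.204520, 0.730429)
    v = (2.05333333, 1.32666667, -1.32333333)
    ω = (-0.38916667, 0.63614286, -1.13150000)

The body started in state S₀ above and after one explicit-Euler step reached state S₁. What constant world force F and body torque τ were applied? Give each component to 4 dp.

F = (1.6000, 0.8000, 2.3000)
τ = (0.0800, 0.1300, -0.1900)

rate change Δω = (0.01083333, 0.03614286, -0.23150000)
gyro term ω₀×Iω₀ = (0.0540, 0.0288, -0.0048)
I·α + gyro = (0.0800, 0.1300, -0.1900)
v₁ − v₀ = (0.05333333, 0.02666667, 0.07666667)
F = m·Δv/dt = (1.6000, 0.8000, 2.3000)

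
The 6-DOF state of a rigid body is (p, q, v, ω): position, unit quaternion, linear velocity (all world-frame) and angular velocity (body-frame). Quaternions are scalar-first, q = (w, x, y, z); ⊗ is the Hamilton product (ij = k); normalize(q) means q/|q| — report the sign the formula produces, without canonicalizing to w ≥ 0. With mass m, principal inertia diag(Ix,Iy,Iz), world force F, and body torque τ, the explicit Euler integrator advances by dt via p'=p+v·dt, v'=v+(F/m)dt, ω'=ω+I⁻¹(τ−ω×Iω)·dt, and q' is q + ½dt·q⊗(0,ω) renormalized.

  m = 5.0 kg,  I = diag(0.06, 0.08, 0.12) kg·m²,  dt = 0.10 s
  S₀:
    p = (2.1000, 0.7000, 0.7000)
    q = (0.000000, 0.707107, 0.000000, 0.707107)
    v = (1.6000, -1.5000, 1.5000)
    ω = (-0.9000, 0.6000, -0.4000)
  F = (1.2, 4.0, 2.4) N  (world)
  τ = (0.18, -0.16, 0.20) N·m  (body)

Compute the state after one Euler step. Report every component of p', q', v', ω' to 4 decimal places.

ω×(Iω) gyroscopic = (-0.0096, -0.0216, -0.0108)
(τ − ω×Iω)/I = (3.1600, -1.7300, 1.7567)
ω + α·dt = (-0.5840, 0.4270, -0.2243)
Hamilton product q⊗(0,ω) = (0.9192391, -0.4242642, -0.3535535, 0.4242642)
q' = normalize(q + ½dt·q⊗(0,ω)) = (0.0459, 0.6848, -0.0176, 0.7271)
linear accel F/m = (0.2400, 0.8000, 0.4800)
p + v·dt = (2.2600, 0.5500, 0.8500)
v + (F/m)dt = (1.6240, -1.4200, 1.5480)

p' = (2.2600, 0.5500, 0.8500)
q' = (0.0459, 0.6848, -0.0176, 0.7271)
v' = (1.6240, -1.4200, 1.5480)
ω' = (-0.5840, 0.4270, -0.2243)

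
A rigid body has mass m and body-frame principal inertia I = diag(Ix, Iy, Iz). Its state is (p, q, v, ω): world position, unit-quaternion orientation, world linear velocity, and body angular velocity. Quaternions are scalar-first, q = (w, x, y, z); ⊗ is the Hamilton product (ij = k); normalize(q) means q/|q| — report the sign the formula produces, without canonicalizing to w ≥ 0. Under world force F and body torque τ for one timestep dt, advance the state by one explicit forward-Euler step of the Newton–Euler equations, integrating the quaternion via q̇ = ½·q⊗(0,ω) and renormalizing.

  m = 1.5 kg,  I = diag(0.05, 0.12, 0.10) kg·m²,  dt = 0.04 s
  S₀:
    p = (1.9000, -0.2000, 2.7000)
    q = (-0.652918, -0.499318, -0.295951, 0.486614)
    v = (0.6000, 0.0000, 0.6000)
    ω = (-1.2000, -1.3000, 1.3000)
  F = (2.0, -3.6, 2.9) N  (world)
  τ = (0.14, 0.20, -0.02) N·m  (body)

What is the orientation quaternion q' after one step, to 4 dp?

Hamilton product q⊗(0,ω) = (-1.6165161, 1.0313635, 0.9139700, -0.5548212)
q + ½dt·q⊗(0,ω), renormalized = (-0.6846, -0.4782, -0.2774, 0.4751)

q' = (-0.6846, -0.4782, -0.2774, 0.4751)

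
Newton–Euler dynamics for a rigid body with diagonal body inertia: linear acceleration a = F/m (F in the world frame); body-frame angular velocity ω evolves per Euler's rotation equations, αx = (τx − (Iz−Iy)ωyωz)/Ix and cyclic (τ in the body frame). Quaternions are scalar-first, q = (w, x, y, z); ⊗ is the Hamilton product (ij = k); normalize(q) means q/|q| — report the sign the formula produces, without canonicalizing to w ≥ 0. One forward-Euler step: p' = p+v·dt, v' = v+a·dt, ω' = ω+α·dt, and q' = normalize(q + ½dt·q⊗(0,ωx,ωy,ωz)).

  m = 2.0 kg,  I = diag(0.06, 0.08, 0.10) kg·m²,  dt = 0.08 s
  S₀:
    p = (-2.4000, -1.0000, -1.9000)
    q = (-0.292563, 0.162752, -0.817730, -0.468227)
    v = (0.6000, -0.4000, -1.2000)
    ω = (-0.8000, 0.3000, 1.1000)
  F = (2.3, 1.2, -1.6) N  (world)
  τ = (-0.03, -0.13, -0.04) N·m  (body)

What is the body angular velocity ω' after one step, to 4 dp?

ω' = (-0.8488, 0.1348, 1.0718)

gyro term ω×Iω = (0.0066, 0.0352, -0.0048)
(τ − ω×Iω)/I = (-0.6100, -2.0650, -0.3520)
ω + α·dt = (-0.8488, 0.1348, 1.0718)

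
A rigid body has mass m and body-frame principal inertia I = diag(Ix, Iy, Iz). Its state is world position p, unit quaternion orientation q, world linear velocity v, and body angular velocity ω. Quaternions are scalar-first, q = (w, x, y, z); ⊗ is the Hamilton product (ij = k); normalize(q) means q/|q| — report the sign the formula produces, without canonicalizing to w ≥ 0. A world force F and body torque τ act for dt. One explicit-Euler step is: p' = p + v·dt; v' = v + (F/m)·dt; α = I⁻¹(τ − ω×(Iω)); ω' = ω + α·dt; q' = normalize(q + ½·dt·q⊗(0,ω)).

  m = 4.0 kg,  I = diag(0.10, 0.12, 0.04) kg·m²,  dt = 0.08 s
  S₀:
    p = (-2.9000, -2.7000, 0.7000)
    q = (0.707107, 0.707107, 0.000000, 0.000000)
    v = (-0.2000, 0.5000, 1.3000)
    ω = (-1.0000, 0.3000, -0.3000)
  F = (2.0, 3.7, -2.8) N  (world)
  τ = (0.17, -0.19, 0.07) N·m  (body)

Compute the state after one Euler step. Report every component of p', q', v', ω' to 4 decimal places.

p' = (-2.9160, -2.6600, 0.8040)
q' = (0.7347, 0.6782, 0.0170, 0.0000)
v' = (-0.1600, 0.5740, 1.2440)
ω' = (-0.8698, 0.1613, -0.1480)

a = F/m = (0.5000, 0.9250, -0.7000)
p + v·dt = (-2.9160, -2.6600, 0.8040)
v + (F/m)dt = (-0.1600, 0.5740, 1.2440)
α = I⁻¹(τ − ω×Iω) = (1.6280, -1.7333, 1.9000)
ω + α·dt = (-0.8698, 0.1613, -0.1480)
2q̇ = q⊗(0,ω) = (0.7071070, -0.7071070, 0.4242642, 0.0000000)
updated quaternion q' = (0.7347, 0.6782, 0.0170, 0.0000)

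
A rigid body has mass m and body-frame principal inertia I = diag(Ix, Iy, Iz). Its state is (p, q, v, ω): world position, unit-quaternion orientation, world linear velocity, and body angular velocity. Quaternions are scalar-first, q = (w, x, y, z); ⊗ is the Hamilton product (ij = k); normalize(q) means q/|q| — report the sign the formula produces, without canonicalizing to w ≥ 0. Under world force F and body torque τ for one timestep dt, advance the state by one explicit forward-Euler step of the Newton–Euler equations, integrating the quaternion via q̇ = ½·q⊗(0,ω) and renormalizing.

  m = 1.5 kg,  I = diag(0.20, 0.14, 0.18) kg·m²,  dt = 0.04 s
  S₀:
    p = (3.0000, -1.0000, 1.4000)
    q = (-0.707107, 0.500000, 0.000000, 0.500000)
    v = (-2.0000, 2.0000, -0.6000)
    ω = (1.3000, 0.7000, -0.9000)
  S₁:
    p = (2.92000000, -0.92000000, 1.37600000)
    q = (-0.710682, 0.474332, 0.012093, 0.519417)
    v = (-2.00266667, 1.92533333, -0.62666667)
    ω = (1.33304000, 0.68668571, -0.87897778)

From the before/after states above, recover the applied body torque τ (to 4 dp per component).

Δω = ω₁−ω₀ = (0.03304000, -0.01331429, 0.02102222)
I·α + gyro = (0.1400, -0.0700, 0.0400)

τ = (0.1400, -0.0700, 0.0400)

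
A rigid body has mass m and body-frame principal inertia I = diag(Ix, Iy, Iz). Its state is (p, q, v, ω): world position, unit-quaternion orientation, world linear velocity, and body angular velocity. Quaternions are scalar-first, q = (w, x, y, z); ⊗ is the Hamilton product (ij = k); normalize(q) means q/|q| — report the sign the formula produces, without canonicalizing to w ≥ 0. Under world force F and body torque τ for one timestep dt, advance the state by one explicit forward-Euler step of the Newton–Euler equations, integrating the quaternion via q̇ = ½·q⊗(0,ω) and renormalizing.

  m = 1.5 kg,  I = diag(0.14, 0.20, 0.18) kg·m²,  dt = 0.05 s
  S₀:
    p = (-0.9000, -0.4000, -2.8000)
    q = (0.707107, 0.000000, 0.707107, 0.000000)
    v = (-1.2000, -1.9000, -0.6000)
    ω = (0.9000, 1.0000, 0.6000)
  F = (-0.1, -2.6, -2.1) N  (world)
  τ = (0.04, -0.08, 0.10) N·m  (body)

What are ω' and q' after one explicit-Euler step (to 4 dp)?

ω' = (0.9186, 0.9854, 0.6128)
q' = (0.6890, 0.0265, 0.7243, -0.0053)

α = I⁻¹(τ − ω×Iω) = (0.3714, -0.2920, 0.2556)
ω' = ω + α·dt = (0.9186, 0.9854, 0.6128)
Hamilton product q⊗(0,ω) = (-0.7071070, 1.0606605, 0.7071070, -0.2121321)
updated quaternion q' = (0.6890, 0.0265, 0.7243, -0.0053)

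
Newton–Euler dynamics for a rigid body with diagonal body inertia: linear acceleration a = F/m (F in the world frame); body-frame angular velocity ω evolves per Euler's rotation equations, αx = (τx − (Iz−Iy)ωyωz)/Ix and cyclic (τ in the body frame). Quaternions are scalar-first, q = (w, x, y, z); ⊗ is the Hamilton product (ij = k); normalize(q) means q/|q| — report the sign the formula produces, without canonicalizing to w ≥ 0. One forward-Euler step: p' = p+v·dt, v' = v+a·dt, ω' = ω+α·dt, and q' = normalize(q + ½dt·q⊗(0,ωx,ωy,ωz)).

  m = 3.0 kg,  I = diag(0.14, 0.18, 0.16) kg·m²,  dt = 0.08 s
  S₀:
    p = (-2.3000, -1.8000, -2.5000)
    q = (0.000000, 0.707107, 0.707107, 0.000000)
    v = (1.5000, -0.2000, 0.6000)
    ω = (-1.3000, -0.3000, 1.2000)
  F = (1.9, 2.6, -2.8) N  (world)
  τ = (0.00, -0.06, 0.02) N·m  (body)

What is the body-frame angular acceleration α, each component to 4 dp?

gyro term ω×Iω = (0.0072, 0.0312, 0.0156)
(τ − ω×Iω)/I = (-0.0514, -0.5067, 0.0275)

α = (-0.0514, -0.5067, 0.0275)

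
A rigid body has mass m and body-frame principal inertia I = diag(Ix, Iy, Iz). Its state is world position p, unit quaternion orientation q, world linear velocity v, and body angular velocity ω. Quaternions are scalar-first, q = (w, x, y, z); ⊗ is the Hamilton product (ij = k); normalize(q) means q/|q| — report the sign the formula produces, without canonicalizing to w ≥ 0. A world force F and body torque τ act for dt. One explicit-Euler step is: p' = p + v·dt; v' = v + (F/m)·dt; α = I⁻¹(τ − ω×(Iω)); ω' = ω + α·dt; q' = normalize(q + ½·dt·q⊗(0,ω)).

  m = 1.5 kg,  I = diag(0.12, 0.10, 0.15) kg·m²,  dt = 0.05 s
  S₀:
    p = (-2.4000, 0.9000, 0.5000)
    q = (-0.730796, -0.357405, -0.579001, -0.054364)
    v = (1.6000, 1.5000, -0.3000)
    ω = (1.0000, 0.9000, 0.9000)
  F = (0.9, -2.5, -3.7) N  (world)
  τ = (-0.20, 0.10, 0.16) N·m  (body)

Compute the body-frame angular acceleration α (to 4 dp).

ω×(Iω) gyroscopic = (0.0405, -0.0270, -0.0180)
angular accel α = (-2.0042, 1.2700, 1.1867)

α = (-2.0042, 1.2700, 1.1867)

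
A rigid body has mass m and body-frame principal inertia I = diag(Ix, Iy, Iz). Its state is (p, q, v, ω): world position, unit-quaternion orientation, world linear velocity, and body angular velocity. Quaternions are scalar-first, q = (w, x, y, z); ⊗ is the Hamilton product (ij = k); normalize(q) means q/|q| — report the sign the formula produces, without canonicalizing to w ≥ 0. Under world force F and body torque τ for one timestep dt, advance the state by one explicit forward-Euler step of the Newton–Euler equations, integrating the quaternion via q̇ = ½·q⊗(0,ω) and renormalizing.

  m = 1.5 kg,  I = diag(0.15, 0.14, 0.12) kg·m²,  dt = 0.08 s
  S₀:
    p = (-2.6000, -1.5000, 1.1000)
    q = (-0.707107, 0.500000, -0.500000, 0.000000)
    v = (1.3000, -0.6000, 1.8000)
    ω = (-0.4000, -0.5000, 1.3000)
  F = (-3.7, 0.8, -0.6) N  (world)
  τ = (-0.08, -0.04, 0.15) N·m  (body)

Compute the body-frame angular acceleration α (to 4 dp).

ω×(Iω) gyroscopic = (0.0130, -0.0156, -0.0020)
(τ − ω×Iω)/I = (-0.6200, -0.1743, 1.2667)

α = (-0.6200, -0.1743, 1.2667)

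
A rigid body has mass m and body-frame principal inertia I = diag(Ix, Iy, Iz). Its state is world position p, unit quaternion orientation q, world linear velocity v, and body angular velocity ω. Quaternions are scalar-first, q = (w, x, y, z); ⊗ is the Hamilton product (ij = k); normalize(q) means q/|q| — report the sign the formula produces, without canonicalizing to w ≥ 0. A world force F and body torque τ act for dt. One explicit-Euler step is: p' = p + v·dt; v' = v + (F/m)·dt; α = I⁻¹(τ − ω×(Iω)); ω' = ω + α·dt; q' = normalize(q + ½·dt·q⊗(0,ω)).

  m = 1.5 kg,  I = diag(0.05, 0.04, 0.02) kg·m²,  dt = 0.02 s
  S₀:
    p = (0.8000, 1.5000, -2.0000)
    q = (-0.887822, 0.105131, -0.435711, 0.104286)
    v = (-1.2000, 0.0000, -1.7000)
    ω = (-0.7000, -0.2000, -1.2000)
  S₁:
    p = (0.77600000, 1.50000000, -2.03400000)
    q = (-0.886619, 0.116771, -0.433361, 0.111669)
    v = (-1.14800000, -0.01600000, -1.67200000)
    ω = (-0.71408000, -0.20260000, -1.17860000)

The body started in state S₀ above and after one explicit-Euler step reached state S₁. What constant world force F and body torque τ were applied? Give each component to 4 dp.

F = (3.9000, -1.2000, 2.1000)
τ = (-0.0400, 0.0200, 0.0200)

ω₁ − ω₀ = (-0.01408000, -0.00260000, 0.02140000)
I·α + gyro = (-0.0400, 0.0200, 0.0200)
v₁ − v₀ = (0.05200000, -0.01600000, 0.02800000)
F = m·Δv/dt = (3.9000, -1.2000, 2.1000)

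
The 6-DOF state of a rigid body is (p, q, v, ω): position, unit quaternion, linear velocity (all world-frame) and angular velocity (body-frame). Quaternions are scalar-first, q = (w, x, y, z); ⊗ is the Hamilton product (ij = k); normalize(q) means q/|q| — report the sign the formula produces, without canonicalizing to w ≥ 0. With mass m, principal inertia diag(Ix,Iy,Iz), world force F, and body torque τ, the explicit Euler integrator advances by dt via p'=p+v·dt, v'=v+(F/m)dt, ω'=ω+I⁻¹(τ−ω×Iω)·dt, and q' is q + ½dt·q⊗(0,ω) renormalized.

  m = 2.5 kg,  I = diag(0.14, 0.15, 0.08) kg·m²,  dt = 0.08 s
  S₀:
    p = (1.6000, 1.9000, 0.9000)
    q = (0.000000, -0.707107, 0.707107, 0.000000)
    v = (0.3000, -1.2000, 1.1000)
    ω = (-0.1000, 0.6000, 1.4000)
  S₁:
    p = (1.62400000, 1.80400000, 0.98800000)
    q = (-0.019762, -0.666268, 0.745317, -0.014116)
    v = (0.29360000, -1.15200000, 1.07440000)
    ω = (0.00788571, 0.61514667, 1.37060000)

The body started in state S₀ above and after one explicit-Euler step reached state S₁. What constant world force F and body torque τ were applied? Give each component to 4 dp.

F = (-0.2000, 1.5000, -0.8000)
τ = (0.1300, 0.0200, -0.0300)

ω₁ − ω₀ = (0.10788571, 0.01514667, -0.02940000)
I·α + gyro = (0.1300, 0.0200, -0.0300)
Δv = v₁−v₀ = (-0.00640000, 0.04800000, -0.02560000)
applied force F = (-0.2000, 1.5000, -0.8000)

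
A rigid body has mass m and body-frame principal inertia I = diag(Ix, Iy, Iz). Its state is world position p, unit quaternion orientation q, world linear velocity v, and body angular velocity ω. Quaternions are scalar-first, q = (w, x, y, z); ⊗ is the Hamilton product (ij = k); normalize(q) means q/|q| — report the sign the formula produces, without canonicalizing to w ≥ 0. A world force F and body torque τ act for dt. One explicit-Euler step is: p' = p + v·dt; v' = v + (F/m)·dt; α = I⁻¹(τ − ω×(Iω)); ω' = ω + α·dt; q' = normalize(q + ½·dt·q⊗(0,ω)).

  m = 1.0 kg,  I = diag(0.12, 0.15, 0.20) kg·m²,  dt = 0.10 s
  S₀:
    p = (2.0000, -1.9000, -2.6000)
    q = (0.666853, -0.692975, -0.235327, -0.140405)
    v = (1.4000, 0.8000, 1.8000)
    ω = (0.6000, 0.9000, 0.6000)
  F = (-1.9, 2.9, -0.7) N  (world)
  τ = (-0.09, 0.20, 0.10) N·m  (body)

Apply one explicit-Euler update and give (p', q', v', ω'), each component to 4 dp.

p' = (2.1400, -1.8200, -2.4200)
q' = (0.7011, -0.6724, -0.1884, -0.1442)
v' = (1.2100, 1.0900, 1.7300)
ω' = (0.5025, 1.0525, 0.6419)

a = (-1.9000, 2.9000, -0.7000)
new position p' = (2.1400, -1.8200, -2.4200)
new velocity v' = (1.2100, 1.0900, 1.7300)
ω×(Iω) gyroscopic = (0.0270, -0.0288, 0.0162)
α = I⁻¹(τ − ω×Iω) = (-0.9750, 1.5253, 0.4190)
ω' = ω + α·dt = (0.5025, 1.0525, 0.6419)
Hamilton product q⊗(0,ω) = (0.7118223, 0.3852801, 0.9317097, -0.0823695)
q + ½dt·q⊗(0,ω), renormalized = (0.7011, -0.6724, -0.1884, -0.1442)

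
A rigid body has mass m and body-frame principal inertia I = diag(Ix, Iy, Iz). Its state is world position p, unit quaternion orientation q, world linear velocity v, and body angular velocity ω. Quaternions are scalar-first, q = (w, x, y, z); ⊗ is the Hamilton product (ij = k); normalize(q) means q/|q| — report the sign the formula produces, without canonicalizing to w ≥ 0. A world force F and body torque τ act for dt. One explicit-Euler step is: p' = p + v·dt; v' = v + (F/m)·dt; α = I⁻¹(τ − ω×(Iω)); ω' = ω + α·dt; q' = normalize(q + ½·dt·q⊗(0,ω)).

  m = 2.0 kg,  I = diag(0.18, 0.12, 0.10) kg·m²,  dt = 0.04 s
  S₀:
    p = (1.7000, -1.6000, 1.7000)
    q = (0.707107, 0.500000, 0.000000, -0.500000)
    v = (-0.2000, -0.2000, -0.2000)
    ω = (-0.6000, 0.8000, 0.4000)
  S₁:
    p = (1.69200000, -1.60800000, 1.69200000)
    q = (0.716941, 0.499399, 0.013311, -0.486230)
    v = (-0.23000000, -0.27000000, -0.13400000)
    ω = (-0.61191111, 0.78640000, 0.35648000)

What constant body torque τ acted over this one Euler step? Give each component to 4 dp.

τ = (-0.0600, -0.0600, -0.0800)

ω₁ − ω₀ = (-0.01191111, -0.01360000, -0.04352000)
precession coupling = (-0.0064, -0.0192, 0.0288)
τ = I·(Δω/dt) + ω₀×(Iω₀) = (-0.0600, -0.0600, -0.0800)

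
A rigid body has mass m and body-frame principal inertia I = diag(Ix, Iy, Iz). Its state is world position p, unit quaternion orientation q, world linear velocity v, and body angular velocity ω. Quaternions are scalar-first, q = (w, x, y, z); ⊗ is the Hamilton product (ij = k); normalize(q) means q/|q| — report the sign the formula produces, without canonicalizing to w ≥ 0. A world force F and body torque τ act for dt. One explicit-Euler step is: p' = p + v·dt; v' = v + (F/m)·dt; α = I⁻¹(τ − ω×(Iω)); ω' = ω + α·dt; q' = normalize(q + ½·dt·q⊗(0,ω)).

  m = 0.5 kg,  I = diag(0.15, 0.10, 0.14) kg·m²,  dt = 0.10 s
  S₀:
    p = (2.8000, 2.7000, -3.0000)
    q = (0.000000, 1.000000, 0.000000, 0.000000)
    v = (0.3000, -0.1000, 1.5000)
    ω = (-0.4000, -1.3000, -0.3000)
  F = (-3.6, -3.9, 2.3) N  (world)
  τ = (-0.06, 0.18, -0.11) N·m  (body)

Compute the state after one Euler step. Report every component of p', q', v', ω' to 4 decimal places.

p' = (2.8300, 2.6900, -2.8500)
q' = (0.0200, 0.9976, 0.0150, -0.0648)
v' = (-0.4200, -0.8800, 1.9600)
ω' = (-0.4504, -1.1212, -0.3600)

p + v·dt = (2.8300, 2.6900, -2.8500)
new velocity v' = (-0.4200, -0.8800, 1.9600)
ω×(Iω) gyroscopic = (0.0156, 0.0012, -0.0260)
angular accel α = (-0.5040, 1.7880, -0.6000)
new body rate ω' = (-0.4504, -1.1212, -0.3600)
q⊗(0,ω) = (0.4000000, 0.0000000, 0.3000000, -1.3000000)
q' = normalize(q + ½dt·q⊗(0,ω)) = (0.0200, 0.9976, 0.0150, -0.0648)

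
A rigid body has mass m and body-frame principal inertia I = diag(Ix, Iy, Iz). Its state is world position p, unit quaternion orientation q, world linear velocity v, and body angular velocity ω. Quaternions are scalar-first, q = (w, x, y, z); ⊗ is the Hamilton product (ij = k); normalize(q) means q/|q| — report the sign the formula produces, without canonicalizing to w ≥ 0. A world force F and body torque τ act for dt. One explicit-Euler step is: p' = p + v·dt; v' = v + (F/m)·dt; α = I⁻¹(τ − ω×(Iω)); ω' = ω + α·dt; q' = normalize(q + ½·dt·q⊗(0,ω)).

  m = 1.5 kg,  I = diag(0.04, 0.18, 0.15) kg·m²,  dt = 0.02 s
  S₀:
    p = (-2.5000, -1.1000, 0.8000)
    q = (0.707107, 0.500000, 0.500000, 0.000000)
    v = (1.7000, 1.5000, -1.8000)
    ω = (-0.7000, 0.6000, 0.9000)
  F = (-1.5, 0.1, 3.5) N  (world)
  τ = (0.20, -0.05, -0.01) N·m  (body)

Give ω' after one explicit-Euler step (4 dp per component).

gyro term ω×Iω = (-0.0162, 0.0693, -0.0588)
angular accel α = (5.4050, -0.6628, 0.3253)
ω + α·dt = (-0.5919, 0.5867, 0.9065)

ω' = (-0.5919, 0.5867, 0.9065)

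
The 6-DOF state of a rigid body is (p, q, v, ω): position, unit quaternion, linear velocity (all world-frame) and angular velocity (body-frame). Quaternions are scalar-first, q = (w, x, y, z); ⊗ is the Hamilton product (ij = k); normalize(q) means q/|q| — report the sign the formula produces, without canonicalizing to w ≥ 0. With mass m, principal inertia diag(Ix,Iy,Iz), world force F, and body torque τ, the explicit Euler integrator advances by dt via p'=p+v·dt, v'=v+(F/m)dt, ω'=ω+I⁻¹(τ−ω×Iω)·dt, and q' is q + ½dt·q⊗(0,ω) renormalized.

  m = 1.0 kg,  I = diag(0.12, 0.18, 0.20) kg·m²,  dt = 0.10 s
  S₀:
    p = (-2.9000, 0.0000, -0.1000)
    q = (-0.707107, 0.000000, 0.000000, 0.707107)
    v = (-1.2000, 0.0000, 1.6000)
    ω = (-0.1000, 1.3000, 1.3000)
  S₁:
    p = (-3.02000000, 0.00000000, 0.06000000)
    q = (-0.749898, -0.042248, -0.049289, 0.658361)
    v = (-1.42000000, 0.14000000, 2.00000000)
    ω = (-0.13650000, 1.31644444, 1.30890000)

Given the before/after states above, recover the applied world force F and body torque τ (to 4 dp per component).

velocity change Δv = (-0.22000000, 0.14000000, 0.40000000)
m·(v₁−v₀)/dt = (-2.2000, 1.4000, 4.0000)
Δω = ω₁−ω₀ = (-0.03650000, 0.01644444, 0.00890000)
gyro term ω₀×Iω₀ = (0.0338, 0.0104, -0.0078)
applied torque τ = (-0.0100, 0.0400, 0.0100)

F = (-2.2000, 1.4000, 4.0000)
τ = (-0.0100, 0.0400, 0.0100)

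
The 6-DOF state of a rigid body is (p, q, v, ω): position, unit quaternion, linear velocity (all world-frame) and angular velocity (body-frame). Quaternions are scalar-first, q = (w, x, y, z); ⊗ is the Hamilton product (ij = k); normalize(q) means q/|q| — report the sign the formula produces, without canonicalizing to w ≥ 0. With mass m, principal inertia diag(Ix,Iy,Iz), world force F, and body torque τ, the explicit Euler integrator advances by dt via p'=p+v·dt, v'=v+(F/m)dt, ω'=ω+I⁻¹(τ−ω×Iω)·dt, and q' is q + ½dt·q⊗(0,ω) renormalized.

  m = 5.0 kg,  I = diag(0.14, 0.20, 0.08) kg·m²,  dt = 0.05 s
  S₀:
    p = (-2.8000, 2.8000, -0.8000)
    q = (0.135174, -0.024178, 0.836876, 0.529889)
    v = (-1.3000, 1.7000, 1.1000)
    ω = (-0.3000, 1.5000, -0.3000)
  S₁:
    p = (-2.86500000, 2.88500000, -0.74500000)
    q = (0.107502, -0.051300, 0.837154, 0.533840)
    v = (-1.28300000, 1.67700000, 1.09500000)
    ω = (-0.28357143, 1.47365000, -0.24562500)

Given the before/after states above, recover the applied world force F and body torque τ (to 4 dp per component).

Δω = ω₁−ω₀ = (0.01642857, -0.02635000, 0.05437500)
applied torque τ = (0.1000, -0.1000, 0.0600)
velocity change Δv = (0.01700000, -0.02300000, -0.00500000)
applied force F = (1.7000, -2.3000, -0.5000)

F = (1.7000, -2.3000, -0.5000)
τ = (0.1000, -0.1000, 0.0600)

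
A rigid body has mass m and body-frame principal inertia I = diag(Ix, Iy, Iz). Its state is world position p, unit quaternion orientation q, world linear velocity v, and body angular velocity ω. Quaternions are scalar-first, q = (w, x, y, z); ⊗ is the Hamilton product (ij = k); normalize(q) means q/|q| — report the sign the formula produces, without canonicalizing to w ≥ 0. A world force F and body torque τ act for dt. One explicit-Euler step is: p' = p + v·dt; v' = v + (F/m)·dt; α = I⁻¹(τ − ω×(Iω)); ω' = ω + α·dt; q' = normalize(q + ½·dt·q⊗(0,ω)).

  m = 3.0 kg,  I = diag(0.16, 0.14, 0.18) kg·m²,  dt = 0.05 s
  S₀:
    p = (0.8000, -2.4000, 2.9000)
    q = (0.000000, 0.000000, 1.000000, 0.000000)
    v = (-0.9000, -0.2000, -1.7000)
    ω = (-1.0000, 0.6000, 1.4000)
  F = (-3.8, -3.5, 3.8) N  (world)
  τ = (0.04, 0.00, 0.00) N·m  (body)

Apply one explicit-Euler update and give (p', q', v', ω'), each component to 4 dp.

ω×(Iω) gyroscopic = (0.0336, 0.0280, 0.0120)
angular accel α = (0.0400, -0.2000, -0.0667)
ω' = ω + α·dt = (-0.9980, 0.5900, 1.3967)
q⊗(0,ω) = (-0.6000000, 1.4000000, 0.0000000, 1.0000000)
q' = normalize(q + ½dt·q⊗(0,ω)) = (-0.0150, 0.0350, 0.9990, 0.0250)
new position p' = (0.7550, -2.4100, 2.8150)
v + (F/m)dt = (-0.9633, -0.2583, -1.6367)

p' = (0.7550, -2.4100, 2.8150)
q' = (-0.0150, 0.0350, 0.9990, 0.0250)
v' = (-0.9633, -0.2583, -1.6367)
ω' = (-0.9980, 0.5900, 1.3967)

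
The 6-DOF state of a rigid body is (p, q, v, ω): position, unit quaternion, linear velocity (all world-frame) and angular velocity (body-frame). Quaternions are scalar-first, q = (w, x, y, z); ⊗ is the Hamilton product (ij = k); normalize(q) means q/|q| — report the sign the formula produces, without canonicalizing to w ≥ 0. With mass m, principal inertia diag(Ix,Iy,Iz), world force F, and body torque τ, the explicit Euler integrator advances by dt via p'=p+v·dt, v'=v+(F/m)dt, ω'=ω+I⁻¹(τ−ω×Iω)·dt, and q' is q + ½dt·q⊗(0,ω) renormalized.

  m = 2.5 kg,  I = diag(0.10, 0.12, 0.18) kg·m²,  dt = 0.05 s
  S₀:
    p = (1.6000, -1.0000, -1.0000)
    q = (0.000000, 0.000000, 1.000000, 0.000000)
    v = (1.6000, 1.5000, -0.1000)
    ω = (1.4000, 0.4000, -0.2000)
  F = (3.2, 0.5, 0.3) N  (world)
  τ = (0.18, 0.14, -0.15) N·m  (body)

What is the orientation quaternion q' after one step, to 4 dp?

q⊗(0,ω) = (-0.4000000, -0.2000000, 0.0000000, -1.4000000)
q + ½dt·q⊗(0,ω), renormalized = (-0.0100, -0.0050, 0.9993, -0.0350)

q' = (-0.0100, -0.0050, 0.9993, -0.0350)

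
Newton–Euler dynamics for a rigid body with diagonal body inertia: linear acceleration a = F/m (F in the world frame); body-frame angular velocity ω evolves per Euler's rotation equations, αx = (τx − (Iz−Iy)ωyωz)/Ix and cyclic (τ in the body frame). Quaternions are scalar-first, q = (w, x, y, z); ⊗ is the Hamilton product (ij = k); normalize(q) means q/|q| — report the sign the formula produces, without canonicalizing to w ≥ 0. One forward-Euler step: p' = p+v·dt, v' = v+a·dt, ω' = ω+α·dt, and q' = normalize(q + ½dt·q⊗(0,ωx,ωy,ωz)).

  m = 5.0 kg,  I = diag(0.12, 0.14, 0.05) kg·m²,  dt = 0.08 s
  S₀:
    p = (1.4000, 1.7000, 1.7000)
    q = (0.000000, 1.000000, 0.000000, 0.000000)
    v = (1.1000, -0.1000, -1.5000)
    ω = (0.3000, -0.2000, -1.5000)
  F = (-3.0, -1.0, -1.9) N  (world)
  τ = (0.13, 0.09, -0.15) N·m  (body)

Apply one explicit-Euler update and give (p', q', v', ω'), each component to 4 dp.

a = F/m = (-0.6000, -0.2000, -0.3800)
new position p' = (1.4880, 1.6920, 1.5800)
new velocity v' = (1.0520, -0.1160, -1.5304)
α = I⁻¹(τ − ω×Iω) = (1.3083, 0.8679, -2.9760)
new body rate ω' = (0.4047, -0.1306, -1.7381)
2q̇ = q⊗(0,ω) = (-0.3000000, 0.0000000, 1.5000000, -0.2000000)
updated quaternion q' = (-0.0120, 0.9981, 0.0599, -0.0080)

p' = (1.4880, 1.6920, 1.5800)
q' = (-0.0120, 0.9981, 0.0599, -0.0080)
v' = (1.0520, -0.1160, -1.5304)
ω' = (0.4047, -0.1306, -1.7381)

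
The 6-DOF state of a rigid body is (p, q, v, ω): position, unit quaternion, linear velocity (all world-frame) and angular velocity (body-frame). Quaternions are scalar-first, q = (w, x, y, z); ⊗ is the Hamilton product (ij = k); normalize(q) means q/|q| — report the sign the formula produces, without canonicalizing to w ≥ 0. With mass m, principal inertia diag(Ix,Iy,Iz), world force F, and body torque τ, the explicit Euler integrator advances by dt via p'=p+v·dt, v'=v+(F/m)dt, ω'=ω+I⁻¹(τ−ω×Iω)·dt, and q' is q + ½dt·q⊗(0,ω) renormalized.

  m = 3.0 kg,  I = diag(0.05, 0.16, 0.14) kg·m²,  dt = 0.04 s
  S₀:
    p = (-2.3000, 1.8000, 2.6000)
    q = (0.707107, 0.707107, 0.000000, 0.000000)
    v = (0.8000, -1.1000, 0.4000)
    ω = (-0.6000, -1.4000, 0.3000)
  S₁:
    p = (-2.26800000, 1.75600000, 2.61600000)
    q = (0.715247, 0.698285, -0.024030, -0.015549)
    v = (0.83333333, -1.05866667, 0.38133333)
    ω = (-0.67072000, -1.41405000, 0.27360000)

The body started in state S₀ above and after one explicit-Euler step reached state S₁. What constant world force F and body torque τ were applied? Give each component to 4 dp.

F = (2.5000, 3.1000, -1.4000)
τ = (-0.0800, -0.0400, 0.0000)

v₁ − v₀ = (0.03333333, 0.04133333, -0.01866667)
F = m·Δv/dt = (2.5000, 3.1000, -1.4000)
Δω = ω₁−ω₀ = (-0.07072000, -0.01405000, -0.02640000)
τ = I·(Δω/dt) + ω₀×(Iω₀) = (-0.0800, -0.0400, 0.0000)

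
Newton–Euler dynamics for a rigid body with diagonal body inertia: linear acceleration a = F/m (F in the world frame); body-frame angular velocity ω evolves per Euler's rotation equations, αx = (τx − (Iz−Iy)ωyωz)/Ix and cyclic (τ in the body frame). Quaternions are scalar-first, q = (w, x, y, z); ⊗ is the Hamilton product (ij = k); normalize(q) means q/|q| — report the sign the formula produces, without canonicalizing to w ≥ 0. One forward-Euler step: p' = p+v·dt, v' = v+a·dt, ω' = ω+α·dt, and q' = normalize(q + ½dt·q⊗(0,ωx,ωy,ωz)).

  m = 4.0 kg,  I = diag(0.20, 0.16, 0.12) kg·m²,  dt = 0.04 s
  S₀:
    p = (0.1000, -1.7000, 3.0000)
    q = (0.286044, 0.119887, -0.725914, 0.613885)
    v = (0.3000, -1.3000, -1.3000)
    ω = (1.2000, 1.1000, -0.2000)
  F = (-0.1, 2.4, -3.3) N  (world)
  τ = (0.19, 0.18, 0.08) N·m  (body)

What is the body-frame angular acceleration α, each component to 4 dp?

α = (0.9060, 1.2450, 1.1067)

precession coupling ω×(Iω) = (0.0088, -0.0192, -0.0528)
(τ − ω×Iω)/I = (0.9060, 1.2450, 1.1067)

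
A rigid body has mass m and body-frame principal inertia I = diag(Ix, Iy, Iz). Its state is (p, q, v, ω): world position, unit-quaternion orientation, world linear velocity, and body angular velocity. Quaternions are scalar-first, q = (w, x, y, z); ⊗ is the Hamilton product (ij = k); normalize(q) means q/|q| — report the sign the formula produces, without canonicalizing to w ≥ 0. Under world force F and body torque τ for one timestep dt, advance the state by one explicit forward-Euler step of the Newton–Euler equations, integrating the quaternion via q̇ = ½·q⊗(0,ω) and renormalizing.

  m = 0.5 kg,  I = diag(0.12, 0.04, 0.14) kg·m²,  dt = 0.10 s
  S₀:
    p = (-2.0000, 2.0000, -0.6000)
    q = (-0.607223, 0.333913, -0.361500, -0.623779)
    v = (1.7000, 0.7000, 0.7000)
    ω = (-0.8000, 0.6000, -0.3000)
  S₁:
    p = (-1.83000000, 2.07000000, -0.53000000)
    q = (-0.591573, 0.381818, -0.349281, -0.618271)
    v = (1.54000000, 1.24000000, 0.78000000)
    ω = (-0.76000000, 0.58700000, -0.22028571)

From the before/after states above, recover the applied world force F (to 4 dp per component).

F = (-0.8000, 2.7000, 0.4000)

Δv = v₁−v₀ = (-0.16000000, 0.54000000, 0.08000000)
F = m·Δv/dt = (-0.8000, 2.7000, 0.4000)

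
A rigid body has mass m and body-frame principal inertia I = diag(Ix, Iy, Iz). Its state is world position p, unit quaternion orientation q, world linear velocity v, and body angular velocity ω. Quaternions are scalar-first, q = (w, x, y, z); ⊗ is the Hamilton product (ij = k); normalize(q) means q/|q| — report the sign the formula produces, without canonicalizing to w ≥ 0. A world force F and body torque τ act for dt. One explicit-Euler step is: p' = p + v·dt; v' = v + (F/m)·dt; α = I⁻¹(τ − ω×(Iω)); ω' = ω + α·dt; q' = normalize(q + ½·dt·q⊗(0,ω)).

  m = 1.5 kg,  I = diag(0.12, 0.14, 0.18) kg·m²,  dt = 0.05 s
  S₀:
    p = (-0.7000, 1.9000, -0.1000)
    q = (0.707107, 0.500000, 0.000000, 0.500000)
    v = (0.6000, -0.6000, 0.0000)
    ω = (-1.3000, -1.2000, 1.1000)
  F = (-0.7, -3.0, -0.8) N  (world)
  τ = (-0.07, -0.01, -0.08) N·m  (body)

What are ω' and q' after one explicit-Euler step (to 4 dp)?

α = I⁻¹(τ − ω×Iω) = (-0.1433, -0.6843, -0.6178)
ω' = ω + α·dt = (-1.3072, -1.2342, 1.0691)
Hamilton product q⊗(0,ω) = (0.1000000, -0.3192391, -2.0485284, 0.1778177)
updated quaternion q' = (0.7086, 0.4914, -0.0511, 0.5038)

ω' = (-1.3072, -1.2342, 1.0691)
q' = (0.7086, 0.4914, -0.0511, 0.5038)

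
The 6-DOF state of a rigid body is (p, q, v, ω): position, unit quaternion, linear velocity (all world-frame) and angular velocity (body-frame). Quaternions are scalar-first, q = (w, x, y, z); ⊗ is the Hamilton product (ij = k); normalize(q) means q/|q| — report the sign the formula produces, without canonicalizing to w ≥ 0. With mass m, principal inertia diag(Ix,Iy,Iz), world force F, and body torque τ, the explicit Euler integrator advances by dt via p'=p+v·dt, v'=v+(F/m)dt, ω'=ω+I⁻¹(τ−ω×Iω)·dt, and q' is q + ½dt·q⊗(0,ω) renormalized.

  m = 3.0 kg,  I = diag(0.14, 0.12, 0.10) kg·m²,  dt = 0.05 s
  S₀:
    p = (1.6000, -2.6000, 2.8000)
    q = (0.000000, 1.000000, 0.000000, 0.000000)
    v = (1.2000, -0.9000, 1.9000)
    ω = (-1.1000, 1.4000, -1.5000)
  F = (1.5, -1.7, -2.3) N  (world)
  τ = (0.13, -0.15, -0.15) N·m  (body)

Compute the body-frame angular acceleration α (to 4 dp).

α = (0.6286, -1.8000, -1.8080)

precession coupling ω×(Iω) = (0.0420, 0.0660, 0.0308)
angular accel α = (0.6286, -1.8000, -1.8080)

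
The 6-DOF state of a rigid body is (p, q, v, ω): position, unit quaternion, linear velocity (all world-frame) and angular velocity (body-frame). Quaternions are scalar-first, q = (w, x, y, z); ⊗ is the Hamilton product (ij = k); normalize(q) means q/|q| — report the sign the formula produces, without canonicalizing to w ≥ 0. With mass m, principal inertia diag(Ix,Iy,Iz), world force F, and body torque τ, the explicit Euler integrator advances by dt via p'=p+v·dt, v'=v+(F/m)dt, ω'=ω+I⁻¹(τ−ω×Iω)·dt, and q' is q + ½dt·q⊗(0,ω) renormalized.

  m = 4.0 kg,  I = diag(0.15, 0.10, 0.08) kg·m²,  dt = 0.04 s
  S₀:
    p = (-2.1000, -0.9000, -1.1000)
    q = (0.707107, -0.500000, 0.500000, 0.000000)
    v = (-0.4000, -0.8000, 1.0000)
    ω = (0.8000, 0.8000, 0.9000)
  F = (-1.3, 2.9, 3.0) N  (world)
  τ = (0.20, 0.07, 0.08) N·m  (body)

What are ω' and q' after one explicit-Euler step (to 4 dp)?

gyro term ω×Iω = (-0.0144, 0.0504, -0.0320)
angular accel α = (1.4293, 0.1960, 1.4000)
ω' = ω + α·dt = (0.8572, 0.8078, 0.9560)
q⊗(0,ω) = (0.0000000, 1.0156856, 1.0156856, -0.1636037)
updated quaternion q' = (0.7068, -0.4795, 0.5201, -0.0033)

ω' = (0.8572, 0.8078, 0.9560)
q' = (0.7068, -0.4795, 0.5201, -0.0033)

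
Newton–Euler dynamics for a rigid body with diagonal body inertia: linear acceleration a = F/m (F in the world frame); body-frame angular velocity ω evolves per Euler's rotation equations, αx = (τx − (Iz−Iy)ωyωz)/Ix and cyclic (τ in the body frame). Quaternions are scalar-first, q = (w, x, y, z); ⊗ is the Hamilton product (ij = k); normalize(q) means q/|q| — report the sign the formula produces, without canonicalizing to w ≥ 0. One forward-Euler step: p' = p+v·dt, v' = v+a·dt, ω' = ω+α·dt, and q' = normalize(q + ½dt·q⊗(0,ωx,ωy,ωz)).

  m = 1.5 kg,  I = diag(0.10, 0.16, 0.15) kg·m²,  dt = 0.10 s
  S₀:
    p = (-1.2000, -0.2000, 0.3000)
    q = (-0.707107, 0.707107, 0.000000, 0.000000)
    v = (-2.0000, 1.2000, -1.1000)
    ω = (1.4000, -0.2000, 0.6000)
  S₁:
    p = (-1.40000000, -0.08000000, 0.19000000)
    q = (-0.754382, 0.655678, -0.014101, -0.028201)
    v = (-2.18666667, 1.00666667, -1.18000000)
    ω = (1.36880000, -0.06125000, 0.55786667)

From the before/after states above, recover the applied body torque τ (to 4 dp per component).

τ = (-0.0300, 0.1800, -0.0800)

ω₁ − ω₀ = (-0.03120000, 0.13875000, -0.04213333)
I·α + gyro = (-0.0300, 0.1800, -0.0800)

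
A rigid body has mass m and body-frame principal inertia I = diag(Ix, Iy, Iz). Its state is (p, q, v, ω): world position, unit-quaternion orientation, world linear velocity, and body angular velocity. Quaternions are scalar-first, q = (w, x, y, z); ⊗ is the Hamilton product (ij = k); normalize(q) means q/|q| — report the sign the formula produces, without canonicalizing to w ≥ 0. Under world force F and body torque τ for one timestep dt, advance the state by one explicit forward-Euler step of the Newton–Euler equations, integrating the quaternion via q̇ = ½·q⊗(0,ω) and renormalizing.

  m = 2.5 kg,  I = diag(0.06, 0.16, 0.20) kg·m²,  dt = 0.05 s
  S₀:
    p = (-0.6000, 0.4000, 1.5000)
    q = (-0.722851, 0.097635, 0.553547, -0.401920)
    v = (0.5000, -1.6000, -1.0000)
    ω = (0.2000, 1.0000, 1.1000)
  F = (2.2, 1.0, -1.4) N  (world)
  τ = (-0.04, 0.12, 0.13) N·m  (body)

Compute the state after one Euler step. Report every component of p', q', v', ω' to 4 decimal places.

p' = (-0.5750, 0.3200, 1.4500)
q' = (-0.7256, 0.1192, 0.5304, -0.4218)
v' = (0.5440, -1.5800, -1.0280)
ω' = (0.1300, 1.0471, 1.1275)

α = I⁻¹(τ − ω×Iω) = (-1.4000, 0.9425, 0.5500)
new body rate ω' = (0.1300, 1.0471, 1.1275)
q⊗(0,ω) = (-0.1309620, 0.8662515, -0.9106335, -0.8082105)
updated quaternion q' = (-0.7256, 0.1192, 0.5304, -0.4218)
a = F/m = (0.8800, 0.4000, -0.5600)
p + v·dt = (-0.5750, 0.3200, 1.4500)
new velocity v' = (0.5440, -1.5800, -1.0280)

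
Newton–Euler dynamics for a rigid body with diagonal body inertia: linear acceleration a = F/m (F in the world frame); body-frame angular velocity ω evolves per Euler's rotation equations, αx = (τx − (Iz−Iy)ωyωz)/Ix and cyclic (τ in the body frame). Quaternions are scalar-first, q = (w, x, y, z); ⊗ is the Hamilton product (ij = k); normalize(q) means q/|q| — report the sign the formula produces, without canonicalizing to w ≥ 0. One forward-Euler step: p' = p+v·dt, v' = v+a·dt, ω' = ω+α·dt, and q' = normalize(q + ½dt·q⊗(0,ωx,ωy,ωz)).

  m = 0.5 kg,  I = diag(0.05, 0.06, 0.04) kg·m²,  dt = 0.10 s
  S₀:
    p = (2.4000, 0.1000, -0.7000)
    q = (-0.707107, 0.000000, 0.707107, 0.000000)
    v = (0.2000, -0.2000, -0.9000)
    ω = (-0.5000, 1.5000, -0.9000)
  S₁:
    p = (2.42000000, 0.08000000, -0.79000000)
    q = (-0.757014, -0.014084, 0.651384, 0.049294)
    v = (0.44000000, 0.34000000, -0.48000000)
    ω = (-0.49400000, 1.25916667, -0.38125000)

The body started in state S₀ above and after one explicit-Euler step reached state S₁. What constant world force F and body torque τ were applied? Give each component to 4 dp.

F = (1.2000, 2.7000, 2.1000)
τ = (0.0300, -0.1400, 0.2000)

v₁ − v₀ = (0.24000000, 0.54000000, 0.42000000)
applied force F = (1.2000, 2.7000, 2.1000)
Δω = ω₁−ω₀ = (0.00600000, -0.24083333, 0.51875000)
τ = I·(Δω/dt) + ω₀×(Iω₀) = (0.0300, -0.1400, 0.2000)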